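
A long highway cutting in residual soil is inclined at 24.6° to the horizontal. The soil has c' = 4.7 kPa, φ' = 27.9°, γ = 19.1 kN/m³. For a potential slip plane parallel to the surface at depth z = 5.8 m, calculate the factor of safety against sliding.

FS = 1.27

For an infinite slope with a slip plane parallel to the surface (no pore pressure): FS = [c' + γz cos²β tanφ'] / [γz sinβ cosβ].
γz = 19.1·5.8 = 110.78 kN/m²
Numerator = 4.7 + 110.78·cos²24.6°·tan27.9° = 4.7 + 110.78·0.8267·0.5295 = 53.191 kPa
Denominator = 110.78·sin24.6°·cos24.6° = 110.78·0.4163·0.9092 = 41.930 kPa
FS = 53.191 / 41.930 = 1.269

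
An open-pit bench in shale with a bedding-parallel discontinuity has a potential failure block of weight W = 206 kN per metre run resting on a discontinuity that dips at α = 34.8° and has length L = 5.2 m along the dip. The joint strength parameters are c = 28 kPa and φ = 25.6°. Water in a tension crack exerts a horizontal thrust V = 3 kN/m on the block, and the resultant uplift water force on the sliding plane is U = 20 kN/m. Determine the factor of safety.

Resolving the block weight along and normal to the plane and applying the Mohr–Coulomb strength on the joint:
N' = W cosα − U − V sinα = 206·cos34.8° − 20 − 3·sin34.8° = 147.4 kN/m
Driving force T = W sinα + V cosα = 206·sin34.8° + 3·cos34.8° = 120.0 kN/m
Resisting force R = c·L + N'·tanφ = 28·5.2 + 147.4·tan25.6° = 145.6 + 70.6 = 216.2 kN/m
FS = R / T = 216.2 / 120.0 = 1.802

FS = 1.80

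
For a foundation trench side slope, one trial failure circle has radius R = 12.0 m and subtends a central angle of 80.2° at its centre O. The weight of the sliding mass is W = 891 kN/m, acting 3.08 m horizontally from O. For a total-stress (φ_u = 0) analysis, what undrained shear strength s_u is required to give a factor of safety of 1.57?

s_u = 21.4 kPa

FS = s_u·L_a·R / (W·d), so s_u = FS·W·d / (L_a·R).
Arc length L_a = R·θ = 12.0·(80.2°·π/180) = 12.0·1.3998 = 16.80 m
s_u = 1.57·891·3.08 / (16.80·12.0) = 4308.5 / 201.56 = 21.38 kPa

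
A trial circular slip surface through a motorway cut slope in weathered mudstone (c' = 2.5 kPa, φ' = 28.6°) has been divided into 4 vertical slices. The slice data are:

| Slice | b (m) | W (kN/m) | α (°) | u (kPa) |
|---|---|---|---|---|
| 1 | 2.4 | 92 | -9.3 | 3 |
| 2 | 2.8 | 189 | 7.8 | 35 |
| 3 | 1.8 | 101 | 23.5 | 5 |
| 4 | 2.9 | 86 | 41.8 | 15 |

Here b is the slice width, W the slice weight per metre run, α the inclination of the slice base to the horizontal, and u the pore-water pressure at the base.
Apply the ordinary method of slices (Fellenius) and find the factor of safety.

Ordinary method of slices: FS = Σ[c'·Δl_i + (W_i cosα_i − u_i·Δl_i)·tanφ'] / Σ W_i sinα_i, with Δl_i = b_i / cosα_i.
Slice 1: Δl = 2.4/cos(-9.3°) = 2.432 m; N'_1 = 92·cos(-9.3°) − 3·2.432 = 83.5; c'Δl = 6.08; W sinα = -14.9
Slice 2: Δl = 2.8/cos7.8° = 2.826 m; N'_2 = 189·cos7.8° − 35·2.826 = 88.3; c'Δl = 7.07; W sinα = 25.7
Slice 3: Δl = 1.8/cos23.5° = 1.963 m; N'_3 = 101·cos23.5° − 5·1.963 = 82.8; c'Δl = 4.91; W sinα = 40.3
Slice 4: Δl = 2.9/cos41.8° = 3.890 m; N'_4 = 86·cos41.8° − 15·3.890 = 5.8; c'Δl = 9.73; W sinα = 57.3
Σc'Δl = 27.8 kN/m; ΣN' = 260.4 kN/m; ΣW sinα = 108.4 kN/m
Resisting = 27.8 + 260.4·tan28.6° = 27.8 + 142.0 = 169.8 kN/m
FS = 169.8 / 108.4 = 1.566

FS = 1.57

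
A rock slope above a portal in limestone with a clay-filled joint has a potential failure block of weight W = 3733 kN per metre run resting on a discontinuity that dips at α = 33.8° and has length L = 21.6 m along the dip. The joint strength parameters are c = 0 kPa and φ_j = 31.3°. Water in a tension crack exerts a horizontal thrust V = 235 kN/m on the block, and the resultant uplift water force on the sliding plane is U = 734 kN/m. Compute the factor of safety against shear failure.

Resolving the block weight along and normal to the plane and applying the Mohr–Coulomb strength on the joint:
N' = W cosα − U − V sinα = 3733·cos33.8° − 734 − 235·sin33.8° = 2237.3 kN/m
Driving force T = W sinα + V cosα = 3733·sin33.8° + 235·cos33.8° = 2271.9 kN/m
Resisting force R = c·L + N'·tanφ_j = 0·21.6 + 2237.3·tan31.3° = 0.0 + 1360.3 = 1360.3 kN/m
FS = R / T = 1360.3 / 2271.9 = 0.599

FS = 0.60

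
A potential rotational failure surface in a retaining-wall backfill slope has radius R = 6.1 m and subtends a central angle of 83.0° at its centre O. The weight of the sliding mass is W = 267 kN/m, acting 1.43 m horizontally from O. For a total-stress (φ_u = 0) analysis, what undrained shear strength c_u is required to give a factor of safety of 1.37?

c_u = 9.7 kPa

FS = c_u·L_a·R / (W·d), so c_u = FS·W·d / (L_a·R).
Arc length L_a = R·θ = 6.1·(83.0°·π/180) = 6.1·1.4486 = 8.84 m
c_u = 1.37·267·1.43 / (8.84·6.1) = 523.1 / 53.90 = 9.70 kPa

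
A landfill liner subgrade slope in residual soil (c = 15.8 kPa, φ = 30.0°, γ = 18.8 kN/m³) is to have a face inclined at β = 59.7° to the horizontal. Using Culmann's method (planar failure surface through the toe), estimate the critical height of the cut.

Culmann's analysis gives the critical failure plane at α_cr = (β + φ)/2 = (59.7 + 30.0)/2 = 44.9°, and the critical height
H_c = (4c/γ) · sinβ cosφ / [1 − cos(β − φ)]
    = (4·15.8/18.8) · sin59.7°·cos30.0° / [1 − cos(29.7°)]
    = 3.362 · 0.8634·0.8660 / [1 − 0.8686]
    = 3.362 · 0.7477 / 0.1314
    = 19.13 m

H_c = 19.13 m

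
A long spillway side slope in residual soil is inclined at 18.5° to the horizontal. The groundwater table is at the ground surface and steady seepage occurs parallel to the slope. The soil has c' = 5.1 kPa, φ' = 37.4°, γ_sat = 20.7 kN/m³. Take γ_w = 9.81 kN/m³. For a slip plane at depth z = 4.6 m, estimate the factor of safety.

With seepage parallel to the slope and the water table at the surface, the effective normal stress on the slip plane uses the buoyant unit weight γ' = γ_sat − γ_w while the driving shear stress uses γ_sat:
FS = [c' + γ' z cos²β tanφ'] / [γ_sat z sinβ cosβ]
γ' = 20.7 − 9.81 = 10.89 kN/m³
Numerator = 5.1 + 10.89·4.6·cos²18.5°·tan37.4° = 5.1 + 10.89·4.6·0.8993·0.7646 = 39.544 kPa
Denominator = 20.7·4.6·sin18.5°·cos18.5° = 20.7·4.6·0.3173·0.9483 = 28.652 kPa
FS = 39.544 / 28.652 = 1.380

FS = 1.38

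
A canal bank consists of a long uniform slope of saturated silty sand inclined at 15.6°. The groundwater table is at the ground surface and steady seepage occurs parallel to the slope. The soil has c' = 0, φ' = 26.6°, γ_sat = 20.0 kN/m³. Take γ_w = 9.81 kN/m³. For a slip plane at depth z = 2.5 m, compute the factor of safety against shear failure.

FS = 0.91

With seepage parallel to the slope and the water table at the surface, the effective normal stress on the slip plane uses the buoyant unit weight γ' = γ_sat − γ_w while the driving shear stress uses γ_sat:
FS = [c' + γ' z cos²β tanφ'] / [γ_sat z sinβ cosβ]
(For c' = 0 this reduces to FS = (γ'/γ_sat)·tanφ'/tanβ.)
γ' = 20.0 − 9.81 = 10.19 kN/m³
Numerator = 0.0 + 10.19·2.5·cos²15.6°·tan26.6° = 0.0 + 10.19·2.5·0.9277·0.5008 = 11.834 kPa
Denominator = 20.0·2.5·sin15.6°·cos15.6° = 20.0·2.5·0.2689·0.9632 = 12.951 kPa
FS = 11.834 / 12.951 = 0.914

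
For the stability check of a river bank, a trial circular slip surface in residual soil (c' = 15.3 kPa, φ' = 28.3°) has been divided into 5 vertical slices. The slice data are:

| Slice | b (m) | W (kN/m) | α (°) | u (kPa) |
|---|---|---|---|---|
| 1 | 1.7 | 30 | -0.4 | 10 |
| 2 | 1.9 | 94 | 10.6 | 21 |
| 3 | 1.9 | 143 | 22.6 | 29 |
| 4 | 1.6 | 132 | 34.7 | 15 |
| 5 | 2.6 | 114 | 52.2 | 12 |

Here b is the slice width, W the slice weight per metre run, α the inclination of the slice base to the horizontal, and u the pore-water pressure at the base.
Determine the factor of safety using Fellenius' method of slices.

Ordinary method of slices: FS = Σ[c'·Δl_i + (W_i cosα_i − u_i·Δl_i)·tanφ'] / Σ W_i sinα_i, with Δl_i = b_i / cosα_i.
Slice 1: Δl = 1.7/cos(-0.4°) = 1.700 m; N'_1 = 30·cos(-0.4°) − 10·1.700 = 13.0; c'Δl = 26.01; W sinα = -0.2
Slice 2: Δl = 1.9/cos10.6° = 1.933 m; N'_2 = 94·cos10.6° − 21·1.933 = 51.8; c'Δl = 29.57; W sinα = 17.3
Slice 3: Δl = 1.9/cos22.6° = 2.058 m; N'_3 = 143·cos22.6° − 29·2.058 = 72.3; c'Δl = 31.49; W sinα = 55.0
Slice 4: Δl = 1.6/cos34.7° = 1.946 m; N'_4 = 132·cos34.7° − 15·1.946 = 79.3; c'Δl = 29.78; W sinα = 75.1
Slice 5: Δl = 2.6/cos52.2° = 4.242 m; N'_5 = 114·cos52.2° − 12·4.242 = 19.0; c'Δl = 64.90; W sinα = 90.1
Σc'Δl = 181.8 kN/m; ΣN' = 235.4 kN/m; ΣW sinα = 237.3 kN/m
Resisting = 181.8 + 235.4·tan28.3° = 181.8 + 126.8 = 308.5 kN/m
FS = 308.5 / 237.3 = 1.300

FS = 1.30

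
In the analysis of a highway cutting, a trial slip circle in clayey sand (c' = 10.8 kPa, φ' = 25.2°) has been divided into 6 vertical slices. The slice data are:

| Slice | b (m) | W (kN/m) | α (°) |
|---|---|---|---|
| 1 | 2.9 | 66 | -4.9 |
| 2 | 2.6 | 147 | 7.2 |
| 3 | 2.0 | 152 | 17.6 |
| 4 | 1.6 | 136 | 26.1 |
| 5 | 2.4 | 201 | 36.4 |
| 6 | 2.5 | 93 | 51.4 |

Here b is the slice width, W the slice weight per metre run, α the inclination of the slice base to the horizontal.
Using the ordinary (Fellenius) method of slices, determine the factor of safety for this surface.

Ordinary method of slices: FS = Σ[c'·Δl_i + (W_i cosα_i)·tanφ'] / Σ W_i sinα_i, with Δl_i = b_i / cosα_i.
Slice 1: Δl = 2.9/cos(-4.9°) = 2.911 m; N'_1 = 66·cos(-4.9°) = 65.8; c'Δl = 31.43; W sinα = -5.6
Slice 2: Δl = 2.6/cos7.2° = 2.621 m; N'_2 = 147·cos7.2° = 145.8; c'Δl = 28.30; W sinα = 18.4
Slice 3: Δl = 2.0/cos17.6° = 2.098 m; N'_3 = 152·cos17.6° = 144.9; c'Δl = 22.66; W sinα = 46.0
Slice 4: Δl = 1.6/cos26.1° = 1.782 m; N'_4 = 136·cos26.1° = 122.1; c'Δl = 19.24; W sinα = 59.8
Slice 5: Δl = 2.4/cos36.4° = 2.982 m; N'_5 = 201·cos36.4° = 161.8; c'Δl = 32.20; W sinα = 119.3
Slice 6: Δl = 2.5/cos51.4° = 4.007 m; N'_6 = 93·cos51.4° = 58.0; c'Δl = 43.28; W sinα = 72.7
Σc'Δl = 177.1 kN/m; ΣN' = 698.4 kN/m; ΣW sinα = 310.5 kN/m
Resisting = 177.1 + 698.4·tan25.2° = 177.1 + 328.7 = 505.8 kN/m
FS = 505.8 / 310.5 = 1.629

FS = 1.63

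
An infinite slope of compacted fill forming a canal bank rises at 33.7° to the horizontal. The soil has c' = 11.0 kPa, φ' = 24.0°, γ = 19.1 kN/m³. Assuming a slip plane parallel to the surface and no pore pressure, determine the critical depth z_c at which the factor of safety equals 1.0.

z_c = 3.75 m

Setting FS = 1.00 in FS = [c' + γz cos²β tanφ'] / [γz sinβ cosβ] and solving for z:
z = c' / [γ cosβ (FS·sinβ − cosβ·tanφ')]
  = 11.0 / [19.1·cos33.7°·(1.00·sin33.7° − cos33.7°·tan24.0°)]
  = 11.0 / [19.1·0.8320·(1.00·0.5548 − 0.8320·0.4452)]
  = 11.0 / 2.9307 = 3.753 m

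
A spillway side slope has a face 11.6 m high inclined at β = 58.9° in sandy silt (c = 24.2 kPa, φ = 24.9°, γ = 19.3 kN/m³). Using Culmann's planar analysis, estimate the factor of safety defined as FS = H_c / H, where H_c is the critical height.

FS = 1.96

H_c = (4c/γ) · sinβ cosφ / [1 − cos(β − φ)]
    = (4·24.2/19.3) · sin58.9°·cos24.9° / [1 − cos34.0°]
    = 5.016 · 0.7767 / 0.1710 = 22.79 m
FS = H_c / H = 22.79 / 11.6 = 1.964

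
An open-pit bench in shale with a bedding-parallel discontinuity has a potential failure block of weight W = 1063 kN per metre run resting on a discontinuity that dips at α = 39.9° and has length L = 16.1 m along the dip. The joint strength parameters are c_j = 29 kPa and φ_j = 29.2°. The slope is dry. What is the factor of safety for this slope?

FS = 1.35

Resolving the block weight along and normal to the plane and applying the Mohr–Coulomb strength on the joint:
N' = W cosα = 1063·cos39.9° = 815.5 kN/m
Driving force T = W sinα = 1063·sin39.9° = 681.9 kN/m
Resisting force R = c_j·L + N'·tanφ_j = 29·16.1 + 815.5·tan29.2° = 466.9 + 455.8 = 922.7 kN/m
FS = R / T = 922.7 / 681.9 = 1.353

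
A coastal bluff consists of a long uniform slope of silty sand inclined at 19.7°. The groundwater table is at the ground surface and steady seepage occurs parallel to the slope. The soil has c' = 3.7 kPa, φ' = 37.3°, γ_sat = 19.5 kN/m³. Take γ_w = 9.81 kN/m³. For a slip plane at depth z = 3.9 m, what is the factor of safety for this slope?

FS = 1.21

With seepage parallel to the slope and the water table at the surface, the effective normal stress on the slip plane uses the buoyant unit weight γ' = γ_sat − γ_w while the driving shear stress uses γ_sat:
FS = [c' + γ' z cos²β tanφ'] / [γ_sat z sinβ cosβ]
γ' = 19.5 − 9.81 = 9.69 kN/m³
Numerator = 3.7 + 9.69·3.9·cos²19.7°·tan37.3° = 3.7 + 9.69·3.9·0.8864·0.7618 = 29.218 kPa
Denominator = 19.5·3.9·sin19.7°·cos19.7° = 19.5·3.9·0.3371·0.9415 = 24.136 kPa
FS = 29.218 / 24.136 = 1.211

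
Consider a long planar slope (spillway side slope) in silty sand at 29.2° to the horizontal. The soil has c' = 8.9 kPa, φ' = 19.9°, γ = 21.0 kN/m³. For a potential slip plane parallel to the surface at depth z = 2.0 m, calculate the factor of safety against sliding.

For an infinite slope with a slip plane parallel to the surface (no pore pressure): FS = [c' + γz cos²β tanφ'] / [γz sinβ cosβ].
γz = 21.0·2.0 = 42.00 kN/m²
Numerator = 8.9 + 42.00·cos²29.2°·tan19.9° = 8.9 + 42.00·0.7620·0.3620 = 20.485 kPa
Denominator = 42.00·sin29.2°·cos29.2° = 42.00·0.4879·0.8729 = 17.886 kPa
FS = 20.485 / 17.886 = 1.145

FS = 1.15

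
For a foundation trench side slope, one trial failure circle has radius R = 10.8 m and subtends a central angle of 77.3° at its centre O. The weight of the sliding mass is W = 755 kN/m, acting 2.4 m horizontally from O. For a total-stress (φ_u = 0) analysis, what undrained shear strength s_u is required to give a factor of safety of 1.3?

FS = s_u·L_a·R / (W·d), so s_u = FS·W·d / (L_a·R).
Arc length L_a = R·θ = 10.8·(77.3°·π/180) = 10.8·1.3491 = 14.57 m
s_u = 1.3·755·2.4 / (14.57·10.8) = 2355.6 / 157.36 = 14.97 kPa

s_u = 15.0 kPa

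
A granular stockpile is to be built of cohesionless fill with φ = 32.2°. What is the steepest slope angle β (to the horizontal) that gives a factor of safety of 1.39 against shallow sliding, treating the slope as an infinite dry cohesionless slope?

β = 24.4°

For an infinite dry cohesionless slope FS = tanφ/tanβ, so tanβ = tanφ / FS.
tanβ = tan32.2° / 1.39 = 0.6297 / 1.39 = 0.4530
β = arctan(0.4530) = 24.37°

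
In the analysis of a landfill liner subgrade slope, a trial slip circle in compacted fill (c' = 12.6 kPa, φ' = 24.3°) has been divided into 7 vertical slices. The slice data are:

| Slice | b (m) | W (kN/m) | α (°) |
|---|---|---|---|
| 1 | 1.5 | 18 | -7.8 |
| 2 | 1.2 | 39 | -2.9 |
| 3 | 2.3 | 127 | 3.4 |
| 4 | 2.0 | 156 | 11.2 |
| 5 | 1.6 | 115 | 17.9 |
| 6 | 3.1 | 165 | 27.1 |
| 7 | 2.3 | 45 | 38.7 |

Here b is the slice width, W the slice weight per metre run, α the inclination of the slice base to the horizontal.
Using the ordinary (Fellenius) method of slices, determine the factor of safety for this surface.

Ordinary method of slices: FS = Σ[c'·Δl_i + (W_i cosα_i)·tanφ'] / Σ W_i sinα_i, with Δl_i = b_i / cosα_i.
Slice 1: Δl = 1.5/cos(-7.8°) = 1.514 m; N'_1 = 18·cos(-7.8°) = 17.8; c'Δl = 19.08; W sinα = -2.4
Slice 2: Δl = 1.2/cos(-2.9°) = 1.202 m; N'_2 = 39·cos(-2.9°) = 39.0; c'Δl = 15.14; W sinα = -2.0
Slice 3: Δl = 2.3/cos3.4° = 2.304 m; N'_3 = 127·cos3.4° = 126.8; c'Δl = 29.03; W sinα = 7.5
Slice 4: Δl = 2.0/cos11.2° = 2.039 m; N'_4 = 156·cos11.2° = 153.0; c'Δl = 25.69; W sinα = 30.3
Slice 5: Δl = 1.6/cos17.9° = 1.681 m; N'_5 = 115·cos17.9° = 109.4; c'Δl = 21.19; W sinα = 35.3
Slice 6: Δl = 3.1/cos27.1° = 3.482 m; N'_6 = 165·cos27.1° = 146.9; c'Δl = 43.88; W sinα = 75.2
Slice 7: Δl = 2.3/cos38.7° = 2.947 m; N'_7 = 45·cos38.7° = 35.1; c'Δl = 37.13; W sinα = 28.1
Σc'Δl = 191.1 kN/m; ΣN' = 628.0 kN/m; ΣW sinα = 172.1 kN/m
Resisting = 191.1 + 628.0·tan24.3° = 191.1 + 283.6 = 474.7 kN/m
FS = 474.7 / 172.1 = 2.759

FS = 2.76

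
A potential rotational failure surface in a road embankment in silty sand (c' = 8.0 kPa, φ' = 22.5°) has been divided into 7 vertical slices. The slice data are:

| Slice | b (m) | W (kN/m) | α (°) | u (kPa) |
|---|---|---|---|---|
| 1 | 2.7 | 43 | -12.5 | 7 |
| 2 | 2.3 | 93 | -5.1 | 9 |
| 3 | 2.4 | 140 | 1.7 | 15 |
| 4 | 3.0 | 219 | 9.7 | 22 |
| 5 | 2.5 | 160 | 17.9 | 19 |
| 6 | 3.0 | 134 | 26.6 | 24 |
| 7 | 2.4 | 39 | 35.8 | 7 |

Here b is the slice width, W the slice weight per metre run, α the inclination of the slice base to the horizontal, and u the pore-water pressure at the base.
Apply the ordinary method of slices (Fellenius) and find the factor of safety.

Ordinary method of slices: FS = Σ[c'·Δl_i + (W_i cosα_i − u_i·Δl_i)·tanφ'] / Σ W_i sinα_i, with Δl_i = b_i / cosα_i.
Slice 1: Δl = 2.7/cos(-12.5°) = 2.766 m; N'_1 = 43·cos(-12.5°) − 7·2.766 = 22.6; c'Δl = 22.12; W sinα = -9.3
Slice 2: Δl = 2.3/cos(-5.1°) = 2.309 m; N'_2 = 93·cos(-5.1°) − 9·2.309 = 71.8; c'Δl = 18.47; W sinα = -8.3
Slice 3: Δl = 2.4/cos1.7° = 2.401 m; N'_3 = 140·cos1.7° − 15·2.401 = 103.9; c'Δl = 19.21; W sinα = 4.2
Slice 4: Δl = 3.0/cos9.7° = 3.044 m; N'_4 = 219·cos9.7° − 22·3.044 = 148.9; c'Δl = 24.35; W sinα = 36.9
Slice 5: Δl = 2.5/cos17.9° = 2.627 m; N'_5 = 160·cos17.9° − 19·2.627 = 102.3; c'Δl = 21.02; W sinα = 49.2
Slice 6: Δl = 3.0/cos26.6° = 3.355 m; N'_6 = 134·cos26.6° − 24·3.355 = 39.3; c'Δl = 26.84; W sinα = 60.0
Slice 7: Δl = 2.4/cos35.8° = 2.959 m; N'_7 = 39·cos35.8° − 7·2.959 = 10.9; c'Δl = 23.67; W sinα = 22.8
Σc'Δl = 155.7 kN/m; ΣN' = 499.9 kN/m; ΣW sinα = 155.5 kN/m
Resisting = 155.7 + 499.9·tan22.5° = 155.7 + 207.0 = 362.7 kN/m
FS = 362.7 / 155.5 = 2.333

FS = 2.33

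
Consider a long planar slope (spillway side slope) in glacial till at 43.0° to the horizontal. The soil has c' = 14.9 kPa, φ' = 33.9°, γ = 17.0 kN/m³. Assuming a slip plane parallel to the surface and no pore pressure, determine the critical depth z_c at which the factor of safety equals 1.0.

z_c = 6.29 m

Setting FS = 1.00 in FS = [c' + γz cos²β tanφ'] / [γz sinβ cosβ] and solving for z:
z = c' / [γ cosβ (FS·sinβ − cosβ·tanφ')]
  = 14.9 / [17.0·cos43.0°·(1.00·sin43.0° − cos43.0°·tan33.9°)]
  = 14.9 / [17.0·0.7314·(1.00·0.6820 − 0.7314·0.6720)]
  = 14.9 / 2.3691 = 6.289 m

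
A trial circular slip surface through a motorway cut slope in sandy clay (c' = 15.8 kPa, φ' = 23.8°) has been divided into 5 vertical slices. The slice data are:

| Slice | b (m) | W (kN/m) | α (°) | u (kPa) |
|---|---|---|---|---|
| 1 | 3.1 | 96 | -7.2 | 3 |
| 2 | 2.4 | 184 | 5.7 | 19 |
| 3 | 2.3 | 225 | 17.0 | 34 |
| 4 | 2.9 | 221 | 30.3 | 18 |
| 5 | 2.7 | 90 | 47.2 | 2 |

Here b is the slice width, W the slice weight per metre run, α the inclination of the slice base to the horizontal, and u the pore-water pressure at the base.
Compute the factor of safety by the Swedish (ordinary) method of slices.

Ordinary method of slices: FS = Σ[c'·Δl_i + (W_i cosα_i − u_i·Δl_i)·tanφ'] / Σ W_i sinα_i, with Δl_i = b_i / cosα_i.
Slice 1: Δl = 3.1/cos(-7.2°) = 3.125 m; N'_1 = 96·cos(-7.2°) − 3·3.125 = 85.9; c'Δl = 49.37; W sinα = -12.0
Slice 2: Δl = 2.4/cos5.7° = 2.412 m; N'_2 = 184·cos5.7° − 19·2.412 = 137.3; c'Δl = 38.11; W sinα = 18.3
Slice 3: Δl = 2.3/cos17.0° = 2.405 m; N'_3 = 225·cos17.0° − 34·2.405 = 133.4; c'Δl = 38.00; W sinα = 65.8
Slice 4: Δl = 2.9/cos30.3° = 3.359 m; N'_4 = 221·cos30.3° − 18·3.359 = 130.4; c'Δl = 53.07; W sinα = 111.5
Slice 5: Δl = 2.7/cos47.2° = 3.974 m; N'_5 = 90·cos47.2° − 2·3.974 = 53.2; c'Δl = 62.79; W sinα = 66.0
Σc'Δl = 241.3 kN/m; ΣN' = 540.1 kN/m; ΣW sinα = 249.6 kN/m
Resisting = 241.3 + 540.1·tan23.8° = 241.3 + 238.2 = 479.5 kN/m
FS = 479.5 / 249.6 = 1.922

FS = 1.92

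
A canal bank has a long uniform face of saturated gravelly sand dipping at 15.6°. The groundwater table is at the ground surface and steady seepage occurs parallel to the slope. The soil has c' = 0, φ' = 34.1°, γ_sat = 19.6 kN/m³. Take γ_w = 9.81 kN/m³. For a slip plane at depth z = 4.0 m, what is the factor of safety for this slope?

With seepage parallel to the slope and the water table at the surface, the effective normal stress on the slip plane uses the buoyant unit weight γ' = γ_sat − γ_w while the driving shear stress uses γ_sat:
FS = [c' + γ' z cos²β tanφ'] / [γ_sat z sinβ cosβ]
(For c' = 0 this reduces to FS = (γ'/γ_sat)·tanφ'/tanβ.)
γ' = 19.6 − 9.81 = 9.79 kN/m³
Numerator = 0.0 + 9.79·4.0·cos²15.6°·tan34.1° = 0.0 + 9.79·4.0·0.9277·0.6771 = 24.596 kPa
Denominator = 19.6·4.0·sin15.6°·cos15.6° = 19.6·4.0·0.2689·0.9632 = 20.307 kPa
FS = 24.596 / 20.307 = 1.211

FS = 1.21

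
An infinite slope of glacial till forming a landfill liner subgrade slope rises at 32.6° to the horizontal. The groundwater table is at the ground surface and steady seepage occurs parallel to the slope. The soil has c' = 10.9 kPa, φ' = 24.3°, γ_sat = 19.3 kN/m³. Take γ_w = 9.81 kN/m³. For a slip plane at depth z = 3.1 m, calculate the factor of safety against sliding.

With seepage parallel to the slope and the water table at the surface, the effective normal stress on the slip plane uses the buoyant unit weight γ' = γ_sat − γ_w while the driving shear stress uses γ_sat:
FS = [c' + γ' z cos²β tanφ'] / [γ_sat z sinβ cosβ]
γ' = 19.3 − 9.81 = 9.49 kN/m³
Numerator = 10.9 + 9.49·3.1·cos²32.6°·tan24.3° = 10.9 + 9.49·3.1·0.7097·0.4515 = 20.327 kPa
Denominator = 19.3·3.1·sin32.6°·cos32.6° = 19.3·3.1·0.5388·0.8425 = 27.156 kPa
FS = 20.327 / 27.156 = 0.749

FS = 0.75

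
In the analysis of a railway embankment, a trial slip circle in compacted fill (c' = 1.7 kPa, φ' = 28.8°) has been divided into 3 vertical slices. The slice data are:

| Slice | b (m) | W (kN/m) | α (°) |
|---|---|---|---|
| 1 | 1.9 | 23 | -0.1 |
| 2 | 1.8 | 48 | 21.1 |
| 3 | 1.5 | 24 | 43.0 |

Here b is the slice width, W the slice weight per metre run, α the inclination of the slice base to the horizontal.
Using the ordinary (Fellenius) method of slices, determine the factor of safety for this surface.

FS = 1.69

Ordinary method of slices: FS = Σ[c'·Δl_i + (W_i cosα_i)·tanφ'] / Σ W_i sinα_i, with Δl_i = b_i / cosα_i.
Slice 1: Δl = 1.9/cos(-0.1°) = 1.900 m; N'_1 = 23·cos(-0.1°) = 23.0; c'Δl = 3.23; W sinα = -0.0
Slice 2: Δl = 1.8/cos21.1° = 1.929 m; N'_2 = 48·cos21.1° = 44.8; c'Δl = 3.28; W sinα = 17.3
Slice 3: Δl = 1.5/cos43.0° = 2.051 m; N'_3 = 24·cos43.0° = 17.6; c'Δl = 3.49; W sinα = 16.4
Σc'Δl = 10.0 kN/m; ΣN' = 85.3 kN/m; ΣW sinα = 33.6 kN/m
Resisting = 10.0 + 85.3·tan28.8° = 10.0 + 46.9 = 56.9 kN/m
FS = 56.9 / 33.6 = 1.693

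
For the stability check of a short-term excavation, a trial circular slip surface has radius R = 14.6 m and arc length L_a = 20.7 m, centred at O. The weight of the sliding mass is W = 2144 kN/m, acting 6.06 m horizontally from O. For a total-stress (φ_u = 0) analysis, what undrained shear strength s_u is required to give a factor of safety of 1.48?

FS = s_u·L_a·R / (W·d), so s_u = FS·W·d / (L_a·R).
s_u = 1.48·2144·6.06 / (20.70·14.6) = 19229.1 / 302.22 = 63.63 kPa

s_u = 63.6 kPa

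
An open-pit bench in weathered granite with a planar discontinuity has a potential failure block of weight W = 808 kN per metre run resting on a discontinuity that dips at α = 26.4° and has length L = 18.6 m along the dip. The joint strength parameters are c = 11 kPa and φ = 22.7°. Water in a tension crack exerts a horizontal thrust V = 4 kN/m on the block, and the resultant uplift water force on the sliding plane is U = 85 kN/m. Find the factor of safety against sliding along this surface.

FS = 1.30

Resolving the block weight along and normal to the plane and applying the Mohr–Coulomb strength on the joint:
N' = W cosα − U − V sinα = 808·cos26.4° − 85 − 4·sin26.4° = 637.0 kN/m
Driving force T = W sinα + V cosα = 808·sin26.4° + 4·cos26.4° = 362.8 kN/m
Resisting force R = c·L + N'·tanφ = 11·18.6 + 637.0·tan22.7° = 204.6 + 266.4 = 471.0 kN/m
FS = R / T = 471.0 / 362.8 = 1.298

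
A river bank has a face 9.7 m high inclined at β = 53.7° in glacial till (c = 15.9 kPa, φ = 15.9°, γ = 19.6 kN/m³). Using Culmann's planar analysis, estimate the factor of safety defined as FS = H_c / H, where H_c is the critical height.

FS = 1.24

H_c = (4c/γ) · sinβ cosφ / [1 − cos(β − φ)]
    = (4·15.9/19.6) · sin53.7°·cos15.9° / [1 − cos37.8°]
    = 3.245 · 0.7751 / 0.2098 = 11.99 m
FS = H_c / H = 11.99 / 9.7 = 1.236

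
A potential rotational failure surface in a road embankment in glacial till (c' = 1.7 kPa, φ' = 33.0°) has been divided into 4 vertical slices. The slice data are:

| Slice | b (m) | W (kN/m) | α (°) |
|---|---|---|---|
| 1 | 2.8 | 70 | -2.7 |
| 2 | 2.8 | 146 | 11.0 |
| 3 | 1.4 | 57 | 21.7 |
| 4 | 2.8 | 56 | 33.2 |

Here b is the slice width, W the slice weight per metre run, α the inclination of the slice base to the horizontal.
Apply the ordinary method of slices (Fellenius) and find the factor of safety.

Ordinary method of slices: FS = Σ[c'·Δl_i + (W_i cosα_i)·tanφ'] / Σ W_i sinα_i, with Δl_i = b_i / cosα_i.
Slice 1: Δl = 2.8/cos(-2.7°) = 2.803 m; N'_1 = 70·cos(-2.7°) = 69.9; c'Δl = 4.77; W sinα = -3.3
Slice 2: Δl = 2.8/cos11.0° = 2.852 m; N'_2 = 146·cos11.0° = 143.3; c'Δl = 4.85; W sinα = 27.9
Slice 3: Δl = 1.4/cos21.7° = 1.507 m; N'_3 = 57·cos21.7° = 53.0; c'Δl = 2.56; W sinα = 21.1
Slice 4: Δl = 2.8/cos33.2° = 3.346 m; N'_4 = 56·cos33.2° = 46.9; c'Δl = 5.69; W sinα = 30.7
Σc'Δl = 17.9 kN/m; ΣN' = 313.1 kN/m; ΣW sinα = 76.3 kN/m
Resisting = 17.9 + 313.1·tan33.0° = 17.9 + 203.3 = 221.2 kN/m
FS = 221.2 / 76.3 = 2.899

FS = 2.90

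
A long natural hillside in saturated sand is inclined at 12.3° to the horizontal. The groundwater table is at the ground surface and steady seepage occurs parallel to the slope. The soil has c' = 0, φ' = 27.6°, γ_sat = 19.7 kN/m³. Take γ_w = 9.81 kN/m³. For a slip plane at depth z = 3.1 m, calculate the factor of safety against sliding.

With seepage parallel to the slope and the water table at the surface, the effective normal stress on the slip plane uses the buoyant unit weight γ' = γ_sat − γ_w while the driving shear stress uses γ_sat:
FS = [c' + γ' z cos²β tanφ'] / [γ_sat z sinβ cosβ]
(For c' = 0 this reduces to FS = (γ'/γ_sat)·tanφ'/tanβ.)
γ' = 19.7 − 9.81 = 9.89 kN/m³
Numerator = 0.0 + 9.89·3.1·cos²12.3°·tan27.6° = 0.0 + 9.89·3.1·0.9546·0.5228 = 15.301 kPa
Denominator = 19.7·3.1·sin12.3°·cos12.3° = 19.7·3.1·0.2130·0.9770 = 12.711 kPa
FS = 15.301 / 12.711 = 1.204

FS = 1.20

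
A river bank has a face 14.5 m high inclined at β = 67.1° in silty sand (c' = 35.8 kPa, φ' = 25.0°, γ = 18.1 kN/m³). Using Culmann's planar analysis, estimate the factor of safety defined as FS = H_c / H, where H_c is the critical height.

FS = 1.77

H_c = (4c'/γ) · sinβ cosφ' / [1 − cos(β − φ')]
    = (4·35.8/18.1) · sin67.1°·cos25.0° / [1 − cos42.1°]
    = 7.912 · 0.8349 / 0.2580 = 25.60 m
FS = H_c / H = 25.60 / 14.5 = 1.765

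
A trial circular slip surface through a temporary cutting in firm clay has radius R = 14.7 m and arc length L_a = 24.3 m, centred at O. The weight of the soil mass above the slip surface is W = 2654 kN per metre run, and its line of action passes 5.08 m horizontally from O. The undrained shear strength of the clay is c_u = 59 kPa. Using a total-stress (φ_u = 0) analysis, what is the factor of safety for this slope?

Taking moments about the centre O, the resisting moment is provided by the undrained shear strength acting along the arc:
M_R = c_u·L_a·R = 59·24.30·14.7 = 21075.4 kN·m/m
M_D = W·d = 2654·5.08 = 13482.3 kN·m/m
FS = M_R / M_D = 21075.4 / 13482.3 = 1.563

FS = 1.56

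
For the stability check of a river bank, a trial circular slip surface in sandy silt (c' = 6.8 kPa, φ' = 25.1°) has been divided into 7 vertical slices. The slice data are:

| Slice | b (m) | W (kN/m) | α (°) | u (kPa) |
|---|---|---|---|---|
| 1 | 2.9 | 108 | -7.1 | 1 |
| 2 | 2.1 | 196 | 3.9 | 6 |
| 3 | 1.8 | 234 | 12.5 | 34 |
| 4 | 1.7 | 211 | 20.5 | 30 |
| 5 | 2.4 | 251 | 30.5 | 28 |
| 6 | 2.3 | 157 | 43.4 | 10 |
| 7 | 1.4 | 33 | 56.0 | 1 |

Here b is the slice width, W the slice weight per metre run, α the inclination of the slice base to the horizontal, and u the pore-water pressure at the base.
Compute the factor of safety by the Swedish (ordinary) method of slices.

FS = 1.31

Ordinary method of slices: FS = Σ[c'·Δl_i + (W_i cosα_i − u_i·Δl_i)·tanφ'] / Σ W_i sinα_i, with Δl_i = b_i / cosα_i.
Slice 1: Δl = 2.9/cos(-7.1°) = 2.922 m; N'_1 = 108·cos(-7.1°) − 1·2.922 = 104.2; c'Δl = 19.87; W sinα = -13.3
Slice 2: Δl = 2.1/cos3.9° = 2.105 m; N'_2 = 196·cos3.9° − 6·2.105 = 182.9; c'Δl = 14.31; W sinα = 13.3
Slice 3: Δl = 1.8/cos12.5° = 1.844 m; N'_3 = 234·cos12.5° − 34·1.844 = 165.8; c'Δl = 12.54; W sinα = 50.6
Slice 4: Δl = 1.7/cos20.5° = 1.815 m; N'_4 = 211·cos20.5° − 30·1.815 = 143.2; c'Δl = 12.34; W sinα = 73.9
Slice 5: Δl = 2.4/cos30.5° = 2.785 m; N'_5 = 251·cos30.5° − 28·2.785 = 138.3; c'Δl = 18.94; W sinα = 127.4
Slice 6: Δl = 2.3/cos43.4° = 3.166 m; N'_6 = 157·cos43.4° − 10·3.166 = 82.4; c'Δl = 21.53; W sinα = 107.9
Slice 7: Δl = 1.4/cos56.0° = 2.504 m; N'_7 = 33·cos56.0° − 1·2.504 = 15.9; c'Δl = 17.02; W sinα = 27.4
Σc'Δl = 116.6 kN/m; ΣN' = 832.8 kN/m; ΣW sinα = 387.1 kN/m
Resisting = 116.6 + 832.8·tan25.1° = 116.6 + 390.1 = 506.7 kN/m
FS = 506.7 / 387.1 = 1.309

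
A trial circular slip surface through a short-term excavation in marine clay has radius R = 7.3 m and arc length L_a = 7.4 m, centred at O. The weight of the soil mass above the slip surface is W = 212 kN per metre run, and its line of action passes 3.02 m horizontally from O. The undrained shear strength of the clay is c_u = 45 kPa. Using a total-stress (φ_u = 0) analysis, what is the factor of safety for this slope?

Taking moments about the centre O, the resisting moment is provided by the undrained shear strength acting along the arc:
M_R = c_u·L_a·R = 45·7.40·7.3 = 2430.9 kN·m/m
M_D = W·d = 212·3.02 = 640.2 kN·m/m
FS = M_R / M_D = 2430.9 / 640.2 = 3.797

FS = 3.80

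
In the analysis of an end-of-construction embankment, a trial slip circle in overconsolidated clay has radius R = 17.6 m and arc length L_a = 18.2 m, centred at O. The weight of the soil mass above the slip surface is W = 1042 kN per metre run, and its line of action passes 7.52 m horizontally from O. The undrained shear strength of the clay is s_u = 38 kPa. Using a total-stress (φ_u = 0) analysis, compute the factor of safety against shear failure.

Taking moments about the centre O, the resisting moment is provided by the undrained shear strength acting along the arc:
M_R = s_u·L_a·R = 38·18.20·17.6 = 12172.2 kN·m/m
M_D = W·d = 1042·7.52 = 7835.8 kN·m/m
FS = M_R / M_D = 12172.2 / 7835.8 = 1.553

FS = 1.55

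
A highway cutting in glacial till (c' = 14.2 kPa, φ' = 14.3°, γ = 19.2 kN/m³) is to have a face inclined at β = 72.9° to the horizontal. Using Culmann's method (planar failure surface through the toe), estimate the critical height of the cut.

H_c = 5.72 m

Culmann's analysis gives the critical failure plane at α_cr = (β + φ')/2 = (72.9 + 14.3)/2 = 43.6°, and the critical height
H_c = (4c'/γ) · sinβ cosφ' / [1 − cos(β − φ')]
    = (4·14.2/19.2) · sin72.9°·cos14.3° / [1 − cos(58.6°)]
    = 2.958 · 0.9558·0.9690 / [1 − 0.5210]
    = 2.958 · 0.9262 / 0.4790
    = 5.72 m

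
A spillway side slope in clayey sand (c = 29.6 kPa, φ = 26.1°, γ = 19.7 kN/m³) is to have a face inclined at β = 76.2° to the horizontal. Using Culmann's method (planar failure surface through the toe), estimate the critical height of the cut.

H_c = 14.62 m

Culmann's analysis gives the critical failure plane at α_cr = (β + φ)/2 = (76.2 + 26.1)/2 = 51.2°, and the critical height
H_c = (4c/γ) · sinβ cosφ / [1 − cos(β − φ)]
    = (4·29.6/19.7) · sin76.2°·cos26.1° / [1 − cos(50.1°)]
    = 6.010 · 0.9711·0.8980 / [1 − 0.6414]
    = 6.010 · 0.8721 / 0.3586
    = 14.62 m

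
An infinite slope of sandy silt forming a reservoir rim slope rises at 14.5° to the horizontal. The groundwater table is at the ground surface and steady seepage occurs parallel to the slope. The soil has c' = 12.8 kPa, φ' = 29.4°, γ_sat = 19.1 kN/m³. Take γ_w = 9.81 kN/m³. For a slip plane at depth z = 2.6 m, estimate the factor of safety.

With seepage parallel to the slope and the water table at the surface, the effective normal stress on the slip plane uses the buoyant unit weight γ' = γ_sat − γ_w while the driving shear stress uses γ_sat:
FS = [c' + γ' z cos²β tanφ'] / [γ_sat z sinβ cosβ]
γ' = 19.1 − 9.81 = 9.29 kN/m³
Numerator = 12.8 + 9.29·2.6·cos²14.5°·tan29.4° = 12.8 + 9.29·2.6·0.9373·0.5635 = 25.557 kPa
Denominator = 19.1·2.6·sin14.5°·cos14.5° = 19.1·2.6·0.2504·0.9681 = 12.038 kPa
FS = 25.557 / 12.038 = 2.123

FS = 2.12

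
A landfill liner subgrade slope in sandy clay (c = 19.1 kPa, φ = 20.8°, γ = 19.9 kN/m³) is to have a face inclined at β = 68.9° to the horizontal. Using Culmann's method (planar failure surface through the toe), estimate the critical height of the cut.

Culmann's analysis gives the critical failure plane at α_cr = (β + φ)/2 = (68.9 + 20.8)/2 = 44.9°, and the critical height
H_c = (4c/γ) · sinβ cosφ / [1 − cos(β − φ)]
    = (4·19.1/19.9) · sin68.9°·cos20.8° / [1 − cos(48.1°)]
    = 3.839 · 0.9330·0.9348 / [1 − 0.6678]
    = 3.839 · 0.8721 / 0.3322
    = 10.08 m

H_c = 10.08 m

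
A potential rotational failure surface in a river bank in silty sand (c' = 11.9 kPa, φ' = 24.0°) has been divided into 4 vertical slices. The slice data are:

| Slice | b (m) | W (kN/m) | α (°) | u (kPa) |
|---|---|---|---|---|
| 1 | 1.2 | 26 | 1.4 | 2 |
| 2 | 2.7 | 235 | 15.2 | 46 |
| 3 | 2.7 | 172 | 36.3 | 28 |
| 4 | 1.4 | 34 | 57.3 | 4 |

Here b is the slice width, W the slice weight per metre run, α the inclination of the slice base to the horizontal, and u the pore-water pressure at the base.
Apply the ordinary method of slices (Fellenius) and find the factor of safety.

Ordinary method of slices: FS = Σ[c'·Δl_i + (W_i cosα_i − u_i·Δl_i)·tanφ'] / Σ W_i sinα_i, with Δl_i = b_i / cosα_i.
Slice 1: Δl = 1.2/cos1.4° = 1.200 m; N'_1 = 26·cos1.4° − 2·1.200 = 23.6; c'Δl = 14.28; W sinα = 0.6
Slice 2: Δl = 2.7/cos15.2° = 2.798 m; N'_2 = 235·cos15.2° − 46·2.798 = 98.1; c'Δl = 33.29; W sinα = 61.6
Slice 3: Δl = 2.7/cos36.3° = 3.350 m; N'_3 = 172·cos36.3° − 28·3.350 = 44.8; c'Δl = 39.87; W sinα = 101.8
Slice 4: Δl = 1.4/cos57.3° = 2.591 m; N'_4 = 34·cos57.3° − 4·2.591 = 8.0; c'Δl = 30.84; W sinα = 28.6
Σc'Δl = 118.3 kN/m; ΣN' = 174.5 kN/m; ΣW sinα = 192.7 kN/m
Resisting = 118.3 + 174.5·tan24.0° = 118.3 + 77.7 = 196.0 kN/m
FS = 196.0 / 192.7 = 1.017

FS = 1.02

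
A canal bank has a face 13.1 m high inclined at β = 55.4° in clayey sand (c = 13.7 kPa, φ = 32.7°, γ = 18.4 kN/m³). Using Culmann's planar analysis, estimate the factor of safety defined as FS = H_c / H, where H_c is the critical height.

H_c = (4c/γ) · sinβ cosφ / [1 − cos(β − φ)]
    = (4·13.7/18.4) · sin55.4°·cos32.7° / [1 − cos22.7°]
    = 2.978 · 0.6927 / 0.0775 = 26.63 m
FS = H_c / H = 26.63 / 13.1 = 2.033

FS = 2.03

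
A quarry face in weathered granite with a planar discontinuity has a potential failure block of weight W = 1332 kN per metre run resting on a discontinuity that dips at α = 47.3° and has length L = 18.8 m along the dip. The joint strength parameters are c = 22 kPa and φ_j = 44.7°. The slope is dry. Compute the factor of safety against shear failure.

Resolving the block weight along and normal to the plane and applying the Mohr–Coulomb strength on the joint:
N' = W cosα = 1332·cos47.3° = 903.3 kN/m
Driving force T = W sinα = 1332·sin47.3° = 978.9 kN/m
Resisting force R = c·L + N'·tanφ_j = 22·18.8 + 903.3·tan44.7° = 413.6 + 893.9 = 1307.5 kN/m
FS = R / T = 1307.5 / 978.9 = 1.336

FS = 1.34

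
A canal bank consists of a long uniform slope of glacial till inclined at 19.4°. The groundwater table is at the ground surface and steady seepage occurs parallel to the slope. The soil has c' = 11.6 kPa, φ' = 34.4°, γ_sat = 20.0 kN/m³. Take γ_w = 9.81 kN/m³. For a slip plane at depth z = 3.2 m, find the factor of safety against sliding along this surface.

With seepage parallel to the slope and the water table at the surface, the effective normal stress on the slip plane uses the buoyant unit weight γ' = γ_sat − γ_w while the driving shear stress uses γ_sat:
FS = [c' + γ' z cos²β tanφ'] / [γ_sat z sinβ cosβ]
γ' = 20.0 − 9.81 = 10.19 kN/m³
Numerator = 11.6 + 10.19·3.2·cos²19.4°·tan34.4° = 11.6 + 10.19·3.2·0.8897·0.6847 = 31.464 kPa
Denominator = 20.0·3.2·sin19.4°·cos19.4° = 20.0·3.2·0.3322·0.9432 = 20.051 kPa
FS = 31.464 / 20.051 = 1.569

FS = 1.57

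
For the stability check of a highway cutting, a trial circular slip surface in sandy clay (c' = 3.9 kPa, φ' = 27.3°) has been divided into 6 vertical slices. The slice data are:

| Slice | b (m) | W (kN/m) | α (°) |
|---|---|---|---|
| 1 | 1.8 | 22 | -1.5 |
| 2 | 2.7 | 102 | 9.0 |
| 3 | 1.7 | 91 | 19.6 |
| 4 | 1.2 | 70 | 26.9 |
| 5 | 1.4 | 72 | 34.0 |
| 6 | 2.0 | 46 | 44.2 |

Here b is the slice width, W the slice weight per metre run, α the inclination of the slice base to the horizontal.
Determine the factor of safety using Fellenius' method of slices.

FS = 1.57

Ordinary method of slices: FS = Σ[c'·Δl_i + (W_i cosα_i)·tanφ'] / Σ W_i sinα_i, with Δl_i = b_i / cosα_i.
Slice 1: Δl = 1.8/cos(-1.5°) = 1.801 m; N'_1 = 22·cos(-1.5°) = 22.0; c'Δl = 7.02; W sinα = -0.6
Slice 2: Δl = 2.7/cos9.0° = 2.734 m; N'_2 = 102·cos9.0° = 100.7; c'Δl = 10.66; W sinα = 16.0
Slice 3: Δl = 1.7/cos19.6° = 1.805 m; N'_3 = 91·cos19.6° = 85.7; c'Δl = 7.04; W sinα = 30.5
Slice 4: Δl = 1.2/cos26.9° = 1.346 m; N'_4 = 70·cos26.9° = 62.4; c'Δl = 5.25; W sinα = 31.7
Slice 5: Δl = 1.4/cos34.0° = 1.689 m; N'_5 = 72·cos34.0° = 59.7; c'Δl = 6.59; W sinα = 40.3
Slice 6: Δl = 2.0/cos44.2° = 2.790 m; N'_6 = 46·cos44.2° = 33.0; c'Δl = 10.88; W sinα = 32.1
Σc'Δl = 47.4 kN/m; ΣN' = 363.6 kN/m; ΣW sinα = 149.9 kN/m
Resisting = 47.4 + 363.6·tan27.3° = 47.4 + 187.6 = 235.1 kN/m
FS = 235.1 / 149.9 = 1.568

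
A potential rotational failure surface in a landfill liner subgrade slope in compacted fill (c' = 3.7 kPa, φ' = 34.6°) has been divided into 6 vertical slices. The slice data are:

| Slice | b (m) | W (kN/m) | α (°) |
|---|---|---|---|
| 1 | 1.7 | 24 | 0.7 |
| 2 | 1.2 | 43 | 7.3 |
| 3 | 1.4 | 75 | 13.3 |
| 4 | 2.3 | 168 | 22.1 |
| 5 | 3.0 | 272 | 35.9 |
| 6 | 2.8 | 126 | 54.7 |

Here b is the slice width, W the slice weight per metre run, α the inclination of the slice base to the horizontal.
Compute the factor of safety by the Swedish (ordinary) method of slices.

Ordinary method of slices: FS = Σ[c'·Δl_i + (W_i cosα_i)·tanφ'] / Σ W_i sinα_i, with Δl_i = b_i / cosα_i.
Slice 1: Δl = 1.7/cos0.7° = 1.700 m; N'_1 = 24·cos0.7° = 24.0; c'Δl = 6.29; W sinα = 0.3
Slice 2: Δl = 1.2/cos7.3° = 1.210 m; N'_2 = 43·cos7.3° = 42.7; c'Δl = 4.48; W sinα = 5.5
Slice 3: Δl = 1.4/cos13.3° = 1.439 m; N'_3 = 75·cos13.3° = 73.0; c'Δl = 5.32; W sinα = 17.3
Slice 4: Δl = 2.3/cos22.1° = 2.482 m; N'_4 = 168·cos22.1° = 155.7; c'Δl = 9.18; W sinα = 63.2
Slice 5: Δl = 3.0/cos35.9° = 3.704 m; N'_5 = 272·cos35.9° = 220.3; c'Δl = 13.70; W sinα = 159.5
Slice 6: Δl = 2.8/cos54.7° = 4.845 m; N'_6 = 126·cos54.7° = 72.8; c'Δl = 17.93; W sinα = 102.8
Σc'Δl = 56.9 kN/m; ΣN' = 588.4 kN/m; ΣW sinα = 348.5 kN/m
Resisting = 56.9 + 588.4·tan34.6° = 56.9 + 405.9 = 462.8 kN/m
FS = 462.8 / 348.5 = 1.328

FS = 1.33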